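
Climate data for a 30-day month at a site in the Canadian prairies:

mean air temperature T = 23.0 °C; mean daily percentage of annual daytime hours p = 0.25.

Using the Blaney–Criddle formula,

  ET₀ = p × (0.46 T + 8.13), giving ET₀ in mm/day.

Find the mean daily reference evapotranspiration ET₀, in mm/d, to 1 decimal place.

ET₀ = 0.25 × (0.46 × 23.0 + 8.13) = 0.25 × 18.710 = 4.6775 mm/d

4.7 mm/d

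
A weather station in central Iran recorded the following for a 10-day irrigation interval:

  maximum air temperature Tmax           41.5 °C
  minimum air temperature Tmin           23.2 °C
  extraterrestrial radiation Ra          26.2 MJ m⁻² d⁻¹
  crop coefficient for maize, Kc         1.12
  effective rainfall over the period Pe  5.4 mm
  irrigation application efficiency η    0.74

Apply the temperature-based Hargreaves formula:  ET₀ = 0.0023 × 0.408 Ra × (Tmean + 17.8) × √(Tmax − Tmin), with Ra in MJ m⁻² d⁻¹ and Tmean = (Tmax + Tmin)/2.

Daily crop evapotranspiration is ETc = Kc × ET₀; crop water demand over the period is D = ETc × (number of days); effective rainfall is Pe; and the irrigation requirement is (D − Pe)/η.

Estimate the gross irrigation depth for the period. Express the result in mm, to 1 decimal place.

72.5 mm

Tmean = (41.5 + 23.2)/2 = 32.35 °C
0.408 Ra = 0.408 × 26.2 = 10.6896 mm/d equivalent
ET₀ = 0.0023 × 10.6896 × (32.35 + 17.8) × √18.3 = 0.0023 × 10.6896 × 50.15 × 4.2778 = 5.2745 mm/d
ETc = Kc × ET₀ = 1.12 × 5.2745 = 5.9074 mm/d
Crop demand D = ETc × 10 d = 5.9074 × 10 = 59.074 mm
D − Pe = 59.074 − 5.4 = 53.674 mm
Gross irrigation = 53.674 / 0.74 = 72.532 mm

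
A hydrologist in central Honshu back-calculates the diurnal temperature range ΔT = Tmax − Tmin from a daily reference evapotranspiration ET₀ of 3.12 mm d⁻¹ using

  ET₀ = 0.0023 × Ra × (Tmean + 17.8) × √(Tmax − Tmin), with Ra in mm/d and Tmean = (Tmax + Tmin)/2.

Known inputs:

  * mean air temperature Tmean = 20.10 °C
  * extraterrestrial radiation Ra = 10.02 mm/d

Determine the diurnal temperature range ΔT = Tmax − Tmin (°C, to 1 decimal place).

12.8 °C

√ΔT = ET₀ / [0.0023 × Ra × (Tmean+17.8)] = 3.12 / (0.0023 × 10.02 × 37.90) = 3.5721
ΔT = 3.5721² = 12.760 °C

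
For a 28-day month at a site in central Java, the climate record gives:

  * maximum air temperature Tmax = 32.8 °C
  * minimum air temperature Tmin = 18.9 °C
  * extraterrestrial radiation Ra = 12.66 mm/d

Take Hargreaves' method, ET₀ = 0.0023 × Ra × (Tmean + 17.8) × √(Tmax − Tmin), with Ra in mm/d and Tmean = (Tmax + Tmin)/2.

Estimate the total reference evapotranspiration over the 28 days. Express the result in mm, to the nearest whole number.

Tmean = (32.8 + 18.9)/2 = 25.85 °C
ET₀ = 0.0023 × 12.66 × (25.85 + 17.8) × √13.9 = 0.0023 × 12.66 × 43.65 × 3.7283 = 4.7387 mm/d
Over 28 days: 4.7387 × 28 = 132.684 mm

133 mm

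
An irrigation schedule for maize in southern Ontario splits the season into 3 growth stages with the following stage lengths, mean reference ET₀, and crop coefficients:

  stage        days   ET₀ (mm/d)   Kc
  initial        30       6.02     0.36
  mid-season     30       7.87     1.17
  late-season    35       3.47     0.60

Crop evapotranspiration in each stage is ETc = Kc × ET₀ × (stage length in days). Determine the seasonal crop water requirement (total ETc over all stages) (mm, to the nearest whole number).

414 mm

initial: 0.36 × 6.02 × 30 = 65.02 mm
mid-season: 1.17 × 7.87 × 30 = 276.24 mm
late-season: 0.60 × 3.47 × 35 = 72.87 mm
Seasonal total = 414.13 mm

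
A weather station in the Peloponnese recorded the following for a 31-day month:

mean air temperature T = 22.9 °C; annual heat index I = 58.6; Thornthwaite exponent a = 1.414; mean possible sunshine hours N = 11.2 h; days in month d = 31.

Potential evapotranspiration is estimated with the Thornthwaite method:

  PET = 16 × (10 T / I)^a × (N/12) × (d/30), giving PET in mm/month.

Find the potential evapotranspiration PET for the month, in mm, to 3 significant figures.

10T/I = 10 × 22.9 / 58.6 = 3.9078
(10T/I)^a = 3.9078^1.414 = 6.8706
Uncorrected PET = 16 × 6.8706 = 109.930 mm
Correction = (N/12)(d/30) = (11.2/12)(31/30) = 0.9644
PET = 109.930 × 0.9644 = 106.016 mm/month

106 mm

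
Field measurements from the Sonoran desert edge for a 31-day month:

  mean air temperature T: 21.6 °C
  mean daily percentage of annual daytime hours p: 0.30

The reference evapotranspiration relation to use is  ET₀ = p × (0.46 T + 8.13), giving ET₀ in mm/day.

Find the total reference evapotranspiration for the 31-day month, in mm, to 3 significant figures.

ET₀ = 0.30 × (0.46 × 21.6 + 8.13) = 0.30 × 18.066 = 5.4198 mm/d
Monthly total = 5.4198 × 31 = 168.014 mm

168 mm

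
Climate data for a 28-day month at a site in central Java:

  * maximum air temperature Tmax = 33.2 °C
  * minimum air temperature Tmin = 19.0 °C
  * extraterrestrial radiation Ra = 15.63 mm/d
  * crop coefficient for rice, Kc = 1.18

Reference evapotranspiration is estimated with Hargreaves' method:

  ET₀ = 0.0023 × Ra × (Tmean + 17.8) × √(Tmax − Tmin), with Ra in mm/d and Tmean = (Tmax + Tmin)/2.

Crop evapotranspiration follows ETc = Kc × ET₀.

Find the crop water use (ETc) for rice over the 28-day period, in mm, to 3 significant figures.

Tmean = (33.2 + 19.0)/2 = 26.10 °C
ET₀ = 0.0023 × 15.63 × (26.10 + 17.8) × √14.2 = 0.0023 × 15.63 × 43.90 × 3.7683 = 5.9470 mm/d
ETc = Kc × ET₀ = 1.18 × 5.9470 = 7.0175 mm/d
Over 28 days: 7.0175 × 28 = 196.490 mm

196 mm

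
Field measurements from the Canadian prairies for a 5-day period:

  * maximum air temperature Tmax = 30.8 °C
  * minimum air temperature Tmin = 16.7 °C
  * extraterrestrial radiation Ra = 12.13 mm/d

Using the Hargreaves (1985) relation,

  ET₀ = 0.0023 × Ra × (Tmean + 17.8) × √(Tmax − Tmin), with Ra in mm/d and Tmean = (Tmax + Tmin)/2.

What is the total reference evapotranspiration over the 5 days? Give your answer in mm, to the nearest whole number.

22 mm

Tmean = (30.8 + 16.7)/2 = 23.75 °C
ET₀ = 0.0023 × 12.13 × (23.75 + 17.8) × √14.1 = 0.0023 × 12.13 × 41.55 × 3.7550 = 4.3528 mm/d
Over 5 days: 4.3528 × 5 = 21.764 mm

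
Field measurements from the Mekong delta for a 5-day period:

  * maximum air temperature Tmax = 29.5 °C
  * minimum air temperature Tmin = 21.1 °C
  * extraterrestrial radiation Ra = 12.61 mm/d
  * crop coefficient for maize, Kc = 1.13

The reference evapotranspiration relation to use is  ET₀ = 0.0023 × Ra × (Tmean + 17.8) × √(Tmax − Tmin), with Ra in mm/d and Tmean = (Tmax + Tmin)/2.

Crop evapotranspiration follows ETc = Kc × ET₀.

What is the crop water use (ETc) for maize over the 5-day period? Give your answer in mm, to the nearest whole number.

Tmean = (29.5 + 21.1)/2 = 25.30 °C
ET₀ = 0.0023 × 12.61 × (25.30 + 17.8) × √8.4 = 0.0023 × 12.61 × 43.10 × 2.8983 = 3.6230 mm/d
ETc = Kc × ET₀ = 1.13 × 3.6230 = 4.0940 mm/d
Over 5 days: 4.0940 × 5 = 20.470 mm

20 mm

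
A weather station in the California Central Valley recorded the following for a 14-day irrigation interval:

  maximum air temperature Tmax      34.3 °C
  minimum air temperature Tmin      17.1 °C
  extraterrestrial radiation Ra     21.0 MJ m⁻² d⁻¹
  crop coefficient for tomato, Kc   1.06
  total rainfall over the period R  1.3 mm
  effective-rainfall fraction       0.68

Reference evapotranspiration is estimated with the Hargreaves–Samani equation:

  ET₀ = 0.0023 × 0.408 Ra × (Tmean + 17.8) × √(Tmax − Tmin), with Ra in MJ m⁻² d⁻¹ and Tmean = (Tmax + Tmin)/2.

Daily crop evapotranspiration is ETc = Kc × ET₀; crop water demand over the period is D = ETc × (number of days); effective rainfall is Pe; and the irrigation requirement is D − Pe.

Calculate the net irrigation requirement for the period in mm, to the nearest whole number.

Tmean = (34.3 + 17.1)/2 = 25.70 °C
0.408 Ra = 0.408 × 21.0 = 8.5680 mm/d equivalent
ET₀ = 0.0023 × 8.5680 × (25.70 + 17.8) × √17.2 = 0.0023 × 8.5680 × 43.50 × 4.1473 = 3.5552 mm/d
ETc = Kc × ET₀ = 1.06 × 3.5552 = 3.7685 mm/d
Crop demand D = ETc × 14 d = 3.7685 × 14 = 52.759 mm
Pe = 0.68 × 1.3 = 0.884 mm
D − Pe = 52.759 − 0.884 = 51.875 mm

52 mm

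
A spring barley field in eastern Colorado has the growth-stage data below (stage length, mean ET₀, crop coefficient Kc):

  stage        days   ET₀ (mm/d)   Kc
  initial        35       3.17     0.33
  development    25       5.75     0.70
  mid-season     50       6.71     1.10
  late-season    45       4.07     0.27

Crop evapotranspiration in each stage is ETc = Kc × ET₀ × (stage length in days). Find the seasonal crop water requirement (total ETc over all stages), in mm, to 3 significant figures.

556 mm

initial: 0.33 × 3.17 × 35 = 36.61 mm
development: 0.70 × 5.75 × 25 = 100.63 mm
mid-season: 1.10 × 6.71 × 50 = 369.05 mm
late-season: 0.27 × 4.07 × 45 = 49.45 mm
Seasonal total = 555.74 mm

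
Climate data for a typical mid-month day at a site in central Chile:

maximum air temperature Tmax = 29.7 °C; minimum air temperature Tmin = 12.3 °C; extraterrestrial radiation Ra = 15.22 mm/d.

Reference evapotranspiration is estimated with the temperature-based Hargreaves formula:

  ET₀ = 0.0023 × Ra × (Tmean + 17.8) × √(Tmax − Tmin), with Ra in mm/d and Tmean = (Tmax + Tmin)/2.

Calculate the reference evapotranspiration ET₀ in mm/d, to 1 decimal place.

Tmean = (29.7 + 12.3)/2 = 21.00 °C
ET₀ = 0.0023 × 15.22 × (21.00 + 17.8) × √17.4 = 0.0023 × 15.22 × 38.80 × 4.1713 = 5.6656 mm/d

5.7 mm/d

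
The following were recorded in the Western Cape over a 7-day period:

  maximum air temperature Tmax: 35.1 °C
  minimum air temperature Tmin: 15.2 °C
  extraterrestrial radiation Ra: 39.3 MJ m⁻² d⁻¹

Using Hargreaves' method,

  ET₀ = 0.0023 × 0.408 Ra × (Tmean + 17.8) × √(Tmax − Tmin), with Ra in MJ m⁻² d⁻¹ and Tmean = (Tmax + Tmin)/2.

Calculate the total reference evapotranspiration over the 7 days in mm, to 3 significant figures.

49.5 mm

Tmean = (35.1 + 15.2)/2 = 25.15 °C
0.408 Ra = 0.408 × 39.3 = 16.0344 mm/d equivalent
ET₀ = 0.0023 × 16.0344 × (25.15 + 17.8) × √19.9 = 0.0023 × 16.0344 × 42.95 × 4.4609 = 7.0659 mm/d
Over 7 days: 7.0659 × 7 = 49.461 mm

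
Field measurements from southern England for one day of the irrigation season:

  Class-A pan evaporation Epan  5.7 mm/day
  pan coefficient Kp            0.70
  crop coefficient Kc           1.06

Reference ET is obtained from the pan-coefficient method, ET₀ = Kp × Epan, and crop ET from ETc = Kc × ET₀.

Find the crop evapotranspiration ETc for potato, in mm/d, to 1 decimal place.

4.2 mm/d

ET₀ = 0.70 × 5.7 = 3.9900 mm/d
ETc = Kc × ET₀ = 1.06 × 3.9900 = 4.2294 mm/d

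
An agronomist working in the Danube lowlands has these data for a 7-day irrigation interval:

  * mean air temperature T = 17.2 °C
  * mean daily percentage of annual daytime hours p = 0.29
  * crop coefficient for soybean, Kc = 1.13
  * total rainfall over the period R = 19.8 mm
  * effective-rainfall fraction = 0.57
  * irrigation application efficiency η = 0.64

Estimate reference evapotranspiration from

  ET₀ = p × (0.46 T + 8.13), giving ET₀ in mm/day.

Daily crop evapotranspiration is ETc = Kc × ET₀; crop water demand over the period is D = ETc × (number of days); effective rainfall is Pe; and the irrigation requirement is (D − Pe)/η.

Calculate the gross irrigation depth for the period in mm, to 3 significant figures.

39.9 mm

ET₀ = 0.29 × (0.46 × 17.2 + 8.13) = 0.29 × 16.042 = 4.6522 mm/d
ETc = Kc × ET₀ = 1.13 × 4.6522 = 5.2570 mm/d
Crop demand D = ETc × 7 d = 5.2570 × 7 = 36.799 mm
Pe = 0.57 × 19.8 = 11.286 mm
D − Pe = 36.799 − 11.286 = 25.513 mm
Gross irrigation = 25.513 / 0.64 = 39.864 mm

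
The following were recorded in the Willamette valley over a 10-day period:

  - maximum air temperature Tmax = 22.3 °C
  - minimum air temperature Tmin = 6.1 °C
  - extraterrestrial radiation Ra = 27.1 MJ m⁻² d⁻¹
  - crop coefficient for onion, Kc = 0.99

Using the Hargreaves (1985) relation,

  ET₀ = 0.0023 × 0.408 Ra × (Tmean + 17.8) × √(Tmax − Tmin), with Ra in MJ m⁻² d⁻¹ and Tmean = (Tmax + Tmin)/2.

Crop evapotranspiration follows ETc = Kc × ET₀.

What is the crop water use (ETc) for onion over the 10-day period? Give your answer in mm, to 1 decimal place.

32.4 mm

Tmean = (22.3 + 6.1)/2 = 14.20 °C
0.408 Ra = 0.408 × 27.1 = 11.0568 mm/d equivalent
ET₀ = 0.0023 × 11.0568 × (14.20 + 17.8) × √16.2 = 0.0023 × 11.0568 × 32.00 × 4.0249 = 3.2754 mm/d
ETc = Kc × ET₀ = 0.99 × 3.2754 = 3.2426 mm/d
Over 10 days: 3.2426 × 10 = 32.426 mm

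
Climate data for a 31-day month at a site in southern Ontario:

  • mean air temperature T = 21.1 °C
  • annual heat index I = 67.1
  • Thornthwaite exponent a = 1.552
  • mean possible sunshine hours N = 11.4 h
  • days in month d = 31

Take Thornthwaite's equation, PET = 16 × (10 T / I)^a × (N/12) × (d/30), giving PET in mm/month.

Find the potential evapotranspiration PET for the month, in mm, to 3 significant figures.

93.0 mm

10T/I = 10 × 21.1 / 67.1 = 3.1446
(10T/I)^a = 3.1446^1.552 = 5.9186
Uncorrected PET = 16 × 5.9186 = 94.698 mm
Correction = (N/12)(d/30) = (11.4/12)(31/30) = 0.9817
PET = 94.698 × 0.9817 = 92.965 mm/month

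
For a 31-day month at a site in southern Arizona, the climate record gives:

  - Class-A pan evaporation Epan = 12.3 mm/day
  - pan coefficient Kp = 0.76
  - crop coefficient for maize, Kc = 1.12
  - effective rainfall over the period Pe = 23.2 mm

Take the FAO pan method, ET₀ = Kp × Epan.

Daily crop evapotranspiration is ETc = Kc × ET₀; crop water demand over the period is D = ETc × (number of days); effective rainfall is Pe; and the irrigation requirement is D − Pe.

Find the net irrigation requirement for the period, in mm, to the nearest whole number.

ET₀ = 0.76 × 12.3 = 9.3480 mm/d
ETc = Kc × ET₀ = 1.12 × 9.3480 = 10.4698 mm/d
Crop demand D = ETc × 31 d = 10.4698 × 31 = 324.564 mm
D − Pe = 324.564 − 23.2 = 301.364 mm

301 mm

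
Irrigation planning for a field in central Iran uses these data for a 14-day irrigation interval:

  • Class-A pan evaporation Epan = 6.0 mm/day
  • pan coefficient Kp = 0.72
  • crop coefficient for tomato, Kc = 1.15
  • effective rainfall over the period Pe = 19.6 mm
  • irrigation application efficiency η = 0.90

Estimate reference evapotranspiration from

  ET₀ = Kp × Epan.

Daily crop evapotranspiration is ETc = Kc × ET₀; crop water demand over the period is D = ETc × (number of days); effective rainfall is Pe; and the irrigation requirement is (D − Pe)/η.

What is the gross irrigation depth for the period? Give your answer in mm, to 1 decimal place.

55.5 mm

ET₀ = 0.72 × 6.0 = 4.3200 mm/d
ETc = Kc × ET₀ = 1.15 × 4.3200 = 4.9680 mm/d
Crop demand D = ETc × 14 d = 4.9680 × 14 = 69.552 mm
D − Pe = 69.552 − 19.6 = 49.952 mm
Gross irrigation = 49.952 / 0.90 = 55.502 mm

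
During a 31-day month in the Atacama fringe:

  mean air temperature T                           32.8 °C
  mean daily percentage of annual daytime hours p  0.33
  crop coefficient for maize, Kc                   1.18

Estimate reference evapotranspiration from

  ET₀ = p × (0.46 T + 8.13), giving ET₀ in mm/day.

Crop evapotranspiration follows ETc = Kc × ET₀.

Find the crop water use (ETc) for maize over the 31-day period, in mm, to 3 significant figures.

280 mm

ET₀ = 0.33 × (0.46 × 32.8 + 8.13) = 0.33 × 23.218 = 7.6619 mm/d
ETc = Kc × ET₀ = 1.18 × 7.6619 = 9.0410 mm/d
Over 31 days: 9.0410 × 31 = 280.271 mm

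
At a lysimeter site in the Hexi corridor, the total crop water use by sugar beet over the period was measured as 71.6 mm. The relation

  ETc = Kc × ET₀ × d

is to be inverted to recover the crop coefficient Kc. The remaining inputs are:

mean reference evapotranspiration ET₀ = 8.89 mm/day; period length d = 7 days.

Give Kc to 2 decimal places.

ETc = Kc × ET₀ × d  ⇒  Kc = ETc / (ET₀ × d)
Kc = 71.6 / (8.89 × 7) = 71.6 / 62.23 = 1.1506

1.15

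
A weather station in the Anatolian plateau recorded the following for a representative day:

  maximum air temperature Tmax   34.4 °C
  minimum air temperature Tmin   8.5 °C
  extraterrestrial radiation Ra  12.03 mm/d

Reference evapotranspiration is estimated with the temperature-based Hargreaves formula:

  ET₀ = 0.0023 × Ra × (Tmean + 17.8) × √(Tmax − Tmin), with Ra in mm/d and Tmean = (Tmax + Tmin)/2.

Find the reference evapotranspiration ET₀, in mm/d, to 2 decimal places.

Tmean = (34.4 + 8.5)/2 = 21.45 °C
ET₀ = 0.0023 × 12.03 × (21.45 + 17.8) × √25.9 = 0.0023 × 12.03 × 39.25 × 5.0892 = 5.5269 mm/d

5.53 mm/d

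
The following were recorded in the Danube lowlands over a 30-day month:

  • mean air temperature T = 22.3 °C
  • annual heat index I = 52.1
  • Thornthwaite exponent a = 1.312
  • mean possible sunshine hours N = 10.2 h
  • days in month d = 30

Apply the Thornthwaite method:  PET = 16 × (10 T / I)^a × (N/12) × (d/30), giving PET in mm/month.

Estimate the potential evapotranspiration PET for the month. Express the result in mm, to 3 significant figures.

10T/I = 10 × 22.3 / 52.1 = 4.2802
(10T/I)^a = 4.2802^1.312 = 6.7372
Uncorrected PET = 16 × 6.7372 = 107.795 mm
Correction = (N/12)(d/30) = (10.2/12)(30/30) = 0.8500
PET = 107.795 × 0.8500 = 91.626 mm/month

91.6 mm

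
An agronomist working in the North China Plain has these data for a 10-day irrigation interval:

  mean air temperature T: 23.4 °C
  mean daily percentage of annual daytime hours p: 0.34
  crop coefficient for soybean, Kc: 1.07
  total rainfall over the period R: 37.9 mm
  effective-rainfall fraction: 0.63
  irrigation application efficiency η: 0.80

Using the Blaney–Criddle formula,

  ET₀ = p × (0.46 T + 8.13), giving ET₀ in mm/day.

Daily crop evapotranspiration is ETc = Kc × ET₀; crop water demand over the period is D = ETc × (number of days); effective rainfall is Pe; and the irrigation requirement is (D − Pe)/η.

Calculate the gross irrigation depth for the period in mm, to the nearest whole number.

ET₀ = 0.34 × (0.46 × 23.4 + 8.13) = 0.34 × 18.894 = 6.4240 mm/d
ETc = Kc × ET₀ = 1.07 × 6.4240 = 6.8737 mm/d
Crop demand D = ETc × 10 d = 6.8737 × 10 = 68.737 mm
Pe = 0.63 × 37.9 = 23.877 mm
D − Pe = 68.737 − 23.877 = 44.860 mm
Gross irrigation = 44.860 / 0.80 = 56.075 mm

56 mm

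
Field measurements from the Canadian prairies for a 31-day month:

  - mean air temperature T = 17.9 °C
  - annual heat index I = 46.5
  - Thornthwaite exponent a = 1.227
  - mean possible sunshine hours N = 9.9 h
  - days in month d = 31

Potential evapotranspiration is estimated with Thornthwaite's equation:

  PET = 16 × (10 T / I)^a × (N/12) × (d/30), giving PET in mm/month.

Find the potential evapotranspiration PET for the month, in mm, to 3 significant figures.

10T/I = 10 × 17.9 / 46.5 = 3.8495
(10T/I)^a = 3.8495^1.227 = 5.2275
Uncorrected PET = 16 × 5.2275 = 83.640 mm
Correction = (N/12)(d/30) = (9.9/12)(31/30) = 0.8525
PET = 83.640 × 0.8525 = 71.303 mm/month

71.3 mm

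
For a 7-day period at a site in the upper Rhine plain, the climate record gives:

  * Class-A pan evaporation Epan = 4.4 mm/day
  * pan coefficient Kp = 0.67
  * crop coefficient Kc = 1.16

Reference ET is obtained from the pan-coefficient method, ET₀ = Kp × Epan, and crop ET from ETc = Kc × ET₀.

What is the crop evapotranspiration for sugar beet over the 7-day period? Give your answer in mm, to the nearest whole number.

24 mm

ET₀ = 0.67 × 4.4 = 2.9480 mm/d
ETc = Kc × ET₀ = 1.16 × 2.9480 = 3.4197 mm/d
Over 7 days: 3.4197 × 7 = 23.938 mm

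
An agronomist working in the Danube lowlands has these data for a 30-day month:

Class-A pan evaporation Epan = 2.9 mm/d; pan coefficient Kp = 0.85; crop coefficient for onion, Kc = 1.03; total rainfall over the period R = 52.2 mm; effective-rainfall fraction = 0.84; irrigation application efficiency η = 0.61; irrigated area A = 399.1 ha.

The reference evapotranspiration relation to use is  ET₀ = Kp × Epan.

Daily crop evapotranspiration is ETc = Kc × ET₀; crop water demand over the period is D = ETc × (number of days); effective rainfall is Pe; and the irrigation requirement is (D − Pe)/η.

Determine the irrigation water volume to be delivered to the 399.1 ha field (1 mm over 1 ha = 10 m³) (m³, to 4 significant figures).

211500 m³

ET₀ = 0.85 × 2.9 = 2.4650 mm/d
ETc = Kc × ET₀ = 1.03 × 2.4650 = 2.5390 mm/d
Crop demand D = ETc × 30 d = 2.5390 × 30 = 76.170 mm
Pe = 0.84 × 52.2 = 43.848 mm
D − Pe = 76.170 − 43.848 = 32.322 mm
Gross irrigation = 32.322 / 0.61 = 52.987 mm
Volume = 52.987 mm × 399.1 ha × 10 = 211471.1 m³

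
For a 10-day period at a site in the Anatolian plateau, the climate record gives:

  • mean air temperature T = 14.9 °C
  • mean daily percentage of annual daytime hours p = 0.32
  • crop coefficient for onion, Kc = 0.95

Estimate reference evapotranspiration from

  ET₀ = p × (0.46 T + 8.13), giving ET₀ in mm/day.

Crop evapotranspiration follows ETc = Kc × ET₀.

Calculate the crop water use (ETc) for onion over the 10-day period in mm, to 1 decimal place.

45.6 mm

ET₀ = 0.32 × (0.46 × 14.9 + 8.13) = 0.32 × 14.984 = 4.7949 mm/d
ETc = Kc × ET₀ = 0.95 × 4.7949 = 4.5552 mm/d
Over 10 days: 4.5552 × 10 = 45.552 mm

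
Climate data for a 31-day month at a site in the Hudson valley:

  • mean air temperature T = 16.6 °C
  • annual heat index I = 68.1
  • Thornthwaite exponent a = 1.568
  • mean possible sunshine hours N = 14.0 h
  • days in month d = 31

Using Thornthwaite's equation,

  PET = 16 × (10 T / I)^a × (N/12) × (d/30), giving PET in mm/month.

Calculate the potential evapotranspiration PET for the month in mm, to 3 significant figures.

78.0 mm

10T/I = 10 × 16.6 / 68.1 = 2.4376
(10T/I)^a = 2.4376^1.568 = 4.0435
Uncorrected PET = 16 × 4.0435 = 64.696 mm
Correction = (N/12)(d/30) = (14.0/12)(31/30) = 1.2056
PET = 64.696 × 1.2056 = 77.997 mm/month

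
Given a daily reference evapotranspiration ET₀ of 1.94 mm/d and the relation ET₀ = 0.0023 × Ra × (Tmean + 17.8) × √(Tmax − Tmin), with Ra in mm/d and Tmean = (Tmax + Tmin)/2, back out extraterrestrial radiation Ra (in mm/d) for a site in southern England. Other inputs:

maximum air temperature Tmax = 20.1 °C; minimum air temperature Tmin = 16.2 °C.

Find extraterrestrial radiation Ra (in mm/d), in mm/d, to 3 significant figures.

11.9 mm/d

Tmean = 18.15 °C; √ΔT = 1.9748
Ra = ET₀ / [0.0023 × (Tmean+17.8) × √ΔT] = 1.94 / (0.0023 × 35.95 × 1.9748) = 11.881 mm/d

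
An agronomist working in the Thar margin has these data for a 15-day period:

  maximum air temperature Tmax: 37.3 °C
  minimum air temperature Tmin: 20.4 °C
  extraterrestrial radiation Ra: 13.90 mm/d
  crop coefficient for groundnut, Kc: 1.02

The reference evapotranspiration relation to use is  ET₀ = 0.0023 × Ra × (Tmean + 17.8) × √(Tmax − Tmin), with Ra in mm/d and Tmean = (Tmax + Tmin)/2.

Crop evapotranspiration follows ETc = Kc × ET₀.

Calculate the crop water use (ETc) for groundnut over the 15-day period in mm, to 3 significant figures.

93.8 mm

Tmean = (37.3 + 20.4)/2 = 28.85 °C
ET₀ = 0.0023 × 13.90 × (28.85 + 17.8) × √16.9 = 0.0023 × 13.90 × 46.65 × 4.1110 = 6.1311 mm/d
ETc = Kc × ET₀ = 1.02 × 6.1311 = 6.2537 mm/d
Over 15 days: 6.2537 × 15 = 93.806 mm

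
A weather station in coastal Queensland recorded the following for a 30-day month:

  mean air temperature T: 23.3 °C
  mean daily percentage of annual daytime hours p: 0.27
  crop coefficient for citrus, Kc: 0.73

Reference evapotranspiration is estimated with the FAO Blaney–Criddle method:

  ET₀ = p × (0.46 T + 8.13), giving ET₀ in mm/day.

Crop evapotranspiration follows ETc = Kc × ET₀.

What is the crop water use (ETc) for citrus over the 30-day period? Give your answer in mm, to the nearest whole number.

111 mm

ET₀ = 0.27 × (0.46 × 23.3 + 8.13) = 0.27 × 18.848 = 5.0890 mm/d
ETc = Kc × ET₀ = 0.73 × 5.0890 = 3.7150 mm/d
Over 30 days: 3.7150 × 30 = 111.450 mm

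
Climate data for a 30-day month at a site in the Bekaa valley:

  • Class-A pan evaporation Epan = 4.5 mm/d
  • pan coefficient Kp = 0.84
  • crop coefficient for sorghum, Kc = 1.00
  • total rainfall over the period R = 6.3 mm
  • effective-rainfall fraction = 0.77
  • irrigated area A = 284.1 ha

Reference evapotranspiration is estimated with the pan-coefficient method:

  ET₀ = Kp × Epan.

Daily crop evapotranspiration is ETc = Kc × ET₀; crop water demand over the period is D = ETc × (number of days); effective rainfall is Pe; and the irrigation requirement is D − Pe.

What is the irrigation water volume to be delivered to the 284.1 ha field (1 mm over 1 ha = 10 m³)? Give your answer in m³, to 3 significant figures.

ET₀ = 0.84 × 4.5 = 3.7800 mm/d
ETc = Kc × ET₀ = 1.00 × 3.7800 = 3.7800 mm/d
Crop demand D = ETc × 30 d = 3.7800 × 30 = 113.400 mm
Pe = 0.77 × 6.3 = 4.851 mm
D − Pe = 113.400 − 4.851 = 108.549 mm
Volume = 108.549 mm × 284.1 ha × 10 = 308387.7 m³

308000 m³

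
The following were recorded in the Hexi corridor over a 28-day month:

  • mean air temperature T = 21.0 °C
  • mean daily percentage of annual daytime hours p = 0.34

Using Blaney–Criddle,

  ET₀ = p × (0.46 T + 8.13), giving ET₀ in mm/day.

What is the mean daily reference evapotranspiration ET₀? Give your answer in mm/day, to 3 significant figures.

6.05 mm/day

ET₀ = 0.34 × (0.46 × 21.0 + 8.13) = 0.34 × 17.790 = 6.0486 mm/d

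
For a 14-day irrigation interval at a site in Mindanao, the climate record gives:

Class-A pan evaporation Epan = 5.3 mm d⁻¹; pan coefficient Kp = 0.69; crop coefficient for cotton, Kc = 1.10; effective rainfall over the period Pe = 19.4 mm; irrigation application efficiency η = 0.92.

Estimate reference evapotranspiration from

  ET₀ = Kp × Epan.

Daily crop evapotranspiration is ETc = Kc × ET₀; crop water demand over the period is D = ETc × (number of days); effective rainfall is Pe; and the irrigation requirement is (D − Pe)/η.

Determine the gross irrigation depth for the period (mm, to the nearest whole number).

ET₀ = 0.69 × 5.3 = 3.6570 mm/d
ETc = Kc × ET₀ = 1.10 × 3.6570 = 4.0227 mm/d
Crop demand D = ETc × 14 d = 4.0227 × 14 = 56.318 mm
D − Pe = 56.318 − 19.4 = 36.918 mm
Gross irrigation = 36.918 / 0.92 = 40.128 mm

40 mm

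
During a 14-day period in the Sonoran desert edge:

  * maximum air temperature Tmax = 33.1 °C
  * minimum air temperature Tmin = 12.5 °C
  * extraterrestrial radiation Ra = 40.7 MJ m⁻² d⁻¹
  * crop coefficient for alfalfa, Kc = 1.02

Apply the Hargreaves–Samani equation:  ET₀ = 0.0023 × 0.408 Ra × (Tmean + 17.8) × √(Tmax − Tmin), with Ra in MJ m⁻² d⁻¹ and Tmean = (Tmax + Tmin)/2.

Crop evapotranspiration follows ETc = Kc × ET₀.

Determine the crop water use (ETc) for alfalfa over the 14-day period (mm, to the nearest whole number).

Tmean = (33.1 + 12.5)/2 = 22.80 °C
0.408 Ra = 0.408 × 40.7 = 16.6056 mm/d equivalent
ET₀ = 0.0023 × 16.6056 × (22.80 + 17.8) × √20.6 = 0.0023 × 16.6056 × 40.60 × 4.5387 = 7.0378 mm/d
ETc = Kc × ET₀ = 1.02 × 7.0378 = 7.1786 mm/d
Over 14 days: 7.1786 × 14 = 100.500 mm

101 mm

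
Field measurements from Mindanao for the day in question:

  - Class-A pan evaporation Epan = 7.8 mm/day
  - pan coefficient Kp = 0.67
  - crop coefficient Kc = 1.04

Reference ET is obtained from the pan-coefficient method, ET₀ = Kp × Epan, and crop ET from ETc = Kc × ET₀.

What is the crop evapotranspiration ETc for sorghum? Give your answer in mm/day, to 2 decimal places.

ET₀ = 0.67 × 7.8 = 5.2260 mm/d
ETc = Kc × ET₀ = 1.04 × 5.2260 = 5.4350 mm/d

5.44 mm/day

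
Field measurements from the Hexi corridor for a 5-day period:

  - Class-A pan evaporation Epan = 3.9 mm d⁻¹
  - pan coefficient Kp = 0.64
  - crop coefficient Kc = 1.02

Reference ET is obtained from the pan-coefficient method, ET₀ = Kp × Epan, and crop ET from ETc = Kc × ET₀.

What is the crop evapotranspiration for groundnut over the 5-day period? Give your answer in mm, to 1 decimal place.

ET₀ = 0.64 × 3.9 = 2.4960 mm/d
ETc = Kc × ET₀ = 1.02 × 2.4960 = 2.5459 mm/d
Over 5 days: 2.5459 × 5 = 12.730 mm

12.7 mm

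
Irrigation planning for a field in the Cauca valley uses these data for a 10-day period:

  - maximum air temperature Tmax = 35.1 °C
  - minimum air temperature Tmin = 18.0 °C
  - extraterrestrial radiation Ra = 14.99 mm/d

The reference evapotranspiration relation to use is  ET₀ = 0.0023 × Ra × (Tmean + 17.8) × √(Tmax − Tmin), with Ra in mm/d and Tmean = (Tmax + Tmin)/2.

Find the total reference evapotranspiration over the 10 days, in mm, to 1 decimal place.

63.2 mm

Tmean = (35.1 + 18.0)/2 = 26.55 °C
ET₀ = 0.0023 × 14.99 × (26.55 + 17.8) × √17.1 = 0.0023 × 14.99 × 44.35 × 4.1352 = 6.3229 mm/d
Over 10 days: 6.3229 × 10 = 63.229 mm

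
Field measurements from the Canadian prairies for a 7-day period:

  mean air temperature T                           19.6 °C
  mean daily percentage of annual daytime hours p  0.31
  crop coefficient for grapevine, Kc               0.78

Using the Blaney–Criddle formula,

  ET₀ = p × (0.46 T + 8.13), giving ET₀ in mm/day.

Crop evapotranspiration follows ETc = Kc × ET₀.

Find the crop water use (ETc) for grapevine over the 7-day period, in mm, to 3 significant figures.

ET₀ = 0.31 × (0.46 × 19.6 + 8.13) = 0.31 × 17.146 = 5.3153 mm/d
ETc = Kc × ET₀ = 0.78 × 5.3153 = 4.1459 mm/d
Over 7 days: 4.1459 × 7 = 29.021 mm

29.0 mm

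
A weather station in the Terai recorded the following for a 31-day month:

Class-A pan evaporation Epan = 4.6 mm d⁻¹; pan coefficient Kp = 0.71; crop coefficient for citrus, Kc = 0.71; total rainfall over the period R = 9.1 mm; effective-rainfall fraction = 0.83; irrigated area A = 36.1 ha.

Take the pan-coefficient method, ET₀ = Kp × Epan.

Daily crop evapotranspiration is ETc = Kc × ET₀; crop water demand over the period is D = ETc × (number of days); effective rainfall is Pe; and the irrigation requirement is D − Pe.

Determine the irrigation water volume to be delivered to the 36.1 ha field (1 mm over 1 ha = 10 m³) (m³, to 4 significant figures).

ET₀ = 0.71 × 4.6 = 3.2660 mm/d
ETc = Kc × ET₀ = 0.71 × 3.2660 = 2.3189 mm/d
Crop demand D = ETc × 31 d = 2.3189 × 31 = 71.886 mm
Pe = 0.83 × 9.1 = 7.553 mm
D − Pe = 71.886 − 7.553 = 64.333 mm
Volume = 64.333 mm × 36.1 ha × 10 = 23224.2 m³

23220 m³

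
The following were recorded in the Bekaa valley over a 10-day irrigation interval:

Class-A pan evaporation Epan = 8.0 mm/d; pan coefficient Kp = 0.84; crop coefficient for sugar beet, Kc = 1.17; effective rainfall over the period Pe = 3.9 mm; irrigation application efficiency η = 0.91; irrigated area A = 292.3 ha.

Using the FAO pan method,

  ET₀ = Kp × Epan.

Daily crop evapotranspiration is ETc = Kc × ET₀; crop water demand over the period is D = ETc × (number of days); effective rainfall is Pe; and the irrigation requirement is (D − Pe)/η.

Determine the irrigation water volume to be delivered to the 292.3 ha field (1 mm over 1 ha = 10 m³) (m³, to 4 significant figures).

ET₀ = 0.84 × 8.0 = 6.7200 mm/d
ETc = Kc × ET₀ = 1.17 × 6.7200 = 7.8624 mm/d
Crop demand D = ETc × 10 d = 7.8624 × 10 = 78.624 mm
D − Pe = 78.624 − 3.9 = 74.724 mm
Gross irrigation = 74.724 / 0.91 = 82.114 mm
Volume = 82.114 mm × 292.3 ha × 10 = 240019.2 m³

240000 m³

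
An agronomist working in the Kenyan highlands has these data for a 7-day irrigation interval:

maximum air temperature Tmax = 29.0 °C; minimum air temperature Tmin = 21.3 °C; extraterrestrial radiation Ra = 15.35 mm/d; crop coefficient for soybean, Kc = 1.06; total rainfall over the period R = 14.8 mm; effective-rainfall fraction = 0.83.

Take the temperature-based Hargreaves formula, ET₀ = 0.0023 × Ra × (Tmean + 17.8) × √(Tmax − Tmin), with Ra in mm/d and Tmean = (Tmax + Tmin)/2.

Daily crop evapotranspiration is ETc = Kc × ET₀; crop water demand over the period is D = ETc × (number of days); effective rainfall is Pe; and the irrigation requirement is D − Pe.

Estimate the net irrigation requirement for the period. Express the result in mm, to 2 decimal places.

Tmean = (29.0 + 21.3)/2 = 25.15 °C
ET₀ = 0.0023 × 15.35 × (25.15 + 17.8) × √7.7 = 0.0023 × 15.35 × 42.95 × 2.7749 = 4.2077 mm/d
ETc = Kc × ET₀ = 1.06 × 4.2077 = 4.4602 mm/d
Crop demand D = ETc × 7 d = 4.4602 × 7 = 31.221 mm
Pe = 0.83 × 14.8 = 12.284 mm
D − Pe = 31.221 − 12.284 = 18.937 mm

18.94 mm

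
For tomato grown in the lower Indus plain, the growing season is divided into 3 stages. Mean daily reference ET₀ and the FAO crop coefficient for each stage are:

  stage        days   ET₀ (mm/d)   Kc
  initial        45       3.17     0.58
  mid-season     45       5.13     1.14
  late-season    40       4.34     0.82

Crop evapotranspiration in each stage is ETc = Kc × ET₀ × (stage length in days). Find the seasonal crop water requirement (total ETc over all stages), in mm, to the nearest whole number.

initial: 0.58 × 3.17 × 45 = 82.74 mm
mid-season: 1.14 × 5.13 × 45 = 263.17 mm
late-season: 0.82 × 4.34 × 40 = 142.35 mm
Seasonal total = 488.26 mm

488 mm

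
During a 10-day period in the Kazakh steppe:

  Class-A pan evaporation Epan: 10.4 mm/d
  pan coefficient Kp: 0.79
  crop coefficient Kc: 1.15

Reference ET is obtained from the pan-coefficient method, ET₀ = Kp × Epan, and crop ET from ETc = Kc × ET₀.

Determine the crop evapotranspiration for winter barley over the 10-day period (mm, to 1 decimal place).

94.5 mm

ET₀ = 0.79 × 10.4 = 8.2160 mm/d
ETc = Kc × ET₀ = 1.15 × 8.2160 = 9.4484 mm/d
Over 10 days: 9.4484 × 10 = 94.484 mm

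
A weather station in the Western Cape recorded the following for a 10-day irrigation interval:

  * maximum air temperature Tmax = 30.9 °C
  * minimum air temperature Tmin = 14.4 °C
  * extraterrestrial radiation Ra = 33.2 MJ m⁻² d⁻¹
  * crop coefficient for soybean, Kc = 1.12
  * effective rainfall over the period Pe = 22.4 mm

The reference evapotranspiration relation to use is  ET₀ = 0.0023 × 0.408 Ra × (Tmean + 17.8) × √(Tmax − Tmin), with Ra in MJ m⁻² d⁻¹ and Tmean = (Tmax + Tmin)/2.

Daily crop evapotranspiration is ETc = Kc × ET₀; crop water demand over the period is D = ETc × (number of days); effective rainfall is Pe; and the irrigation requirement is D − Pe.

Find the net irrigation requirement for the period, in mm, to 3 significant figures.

Tmean = (30.9 + 14.4)/2 = 22.65 °C
0.408 Ra = 0.408 × 33.2 = 13.5456 mm/d equivalent
ET₀ = 0.0023 × 13.5456 × (22.65 + 17.8) × √16.5 = 0.0023 × 13.5456 × 40.45 × 4.0620 = 5.1190 mm/d
ETc = Kc × ET₀ = 1.12 × 5.1190 = 5.7333 mm/d
Crop demand D = ETc × 10 d = 5.7333 × 10 = 57.333 mm
D − Pe = 57.333 − 22.4 = 34.933 mm

34.9 mm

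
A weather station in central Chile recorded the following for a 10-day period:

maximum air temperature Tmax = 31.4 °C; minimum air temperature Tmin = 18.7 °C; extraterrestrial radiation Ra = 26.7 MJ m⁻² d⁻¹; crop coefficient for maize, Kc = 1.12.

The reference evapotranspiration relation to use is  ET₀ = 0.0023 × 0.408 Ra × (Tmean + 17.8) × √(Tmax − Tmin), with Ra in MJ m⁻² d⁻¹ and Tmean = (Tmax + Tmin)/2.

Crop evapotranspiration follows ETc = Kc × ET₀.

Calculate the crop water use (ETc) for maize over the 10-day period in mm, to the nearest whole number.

Tmean = (31.4 + 18.7)/2 = 25.05 °C
0.408 Ra = 0.408 × 26.7 = 10.8936 mm/d equivalent
ET₀ = 0.0023 × 10.8936 × (25.05 + 17.8) × √12.7 = 0.0023 × 10.8936 × 42.85 × 3.5637 = 3.8261 mm/d
ETc = Kc × ET₀ = 1.12 × 3.8261 = 4.2852 mm/d
Over 10 days: 4.2852 × 10 = 42.852 mm

43 mm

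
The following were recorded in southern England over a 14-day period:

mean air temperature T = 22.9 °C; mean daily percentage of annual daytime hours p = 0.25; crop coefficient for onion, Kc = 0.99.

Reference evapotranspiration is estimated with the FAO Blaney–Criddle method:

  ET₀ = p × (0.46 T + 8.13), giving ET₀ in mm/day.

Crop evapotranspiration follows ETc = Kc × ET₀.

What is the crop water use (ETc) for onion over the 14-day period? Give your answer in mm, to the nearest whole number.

65 mm

ET₀ = 0.25 × (0.46 × 22.9 + 8.13) = 0.25 × 18.664 = 4.6660 mm/d
ETc = Kc × ET₀ = 0.99 × 4.6660 = 4.6193 mm/d
Over 14 days: 4.6193 × 14 = 64.670 mm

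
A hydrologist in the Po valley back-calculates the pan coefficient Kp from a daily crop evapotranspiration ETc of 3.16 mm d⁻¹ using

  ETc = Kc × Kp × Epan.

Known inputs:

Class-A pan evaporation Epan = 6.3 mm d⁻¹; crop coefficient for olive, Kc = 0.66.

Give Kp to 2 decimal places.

0.76

ETc = Kc × Kp × Epan  ⇒  Kp = ETc / (Kc × Epan)
Kp = 3.16 / (0.66 × 6.3) = 3.16 / 4.158 = 0.7600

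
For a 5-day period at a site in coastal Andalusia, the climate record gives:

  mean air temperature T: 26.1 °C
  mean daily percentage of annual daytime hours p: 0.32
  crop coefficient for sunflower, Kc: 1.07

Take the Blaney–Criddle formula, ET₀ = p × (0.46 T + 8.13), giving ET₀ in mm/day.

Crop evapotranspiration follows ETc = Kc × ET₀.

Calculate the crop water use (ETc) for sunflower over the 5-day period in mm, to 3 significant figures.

ET₀ = 0.32 × (0.46 × 26.1 + 8.13) = 0.32 × 20.136 = 6.4435 mm/d
ETc = Kc × ET₀ = 1.07 × 6.4435 = 6.8945 mm/d
Over 5 days: 6.8945 × 5 = 34.473 mm

34.5 mm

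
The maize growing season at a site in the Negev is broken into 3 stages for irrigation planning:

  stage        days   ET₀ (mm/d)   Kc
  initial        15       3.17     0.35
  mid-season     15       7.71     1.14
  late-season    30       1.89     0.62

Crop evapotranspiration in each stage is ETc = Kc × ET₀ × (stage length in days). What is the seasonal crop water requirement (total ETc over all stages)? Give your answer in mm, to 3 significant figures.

initial: 0.35 × 3.17 × 15 = 16.64 mm
mid-season: 1.14 × 7.71 × 15 = 131.84 mm
late-season: 0.62 × 1.89 × 30 = 35.15 mm
Seasonal total = 183.63 mm

184 mm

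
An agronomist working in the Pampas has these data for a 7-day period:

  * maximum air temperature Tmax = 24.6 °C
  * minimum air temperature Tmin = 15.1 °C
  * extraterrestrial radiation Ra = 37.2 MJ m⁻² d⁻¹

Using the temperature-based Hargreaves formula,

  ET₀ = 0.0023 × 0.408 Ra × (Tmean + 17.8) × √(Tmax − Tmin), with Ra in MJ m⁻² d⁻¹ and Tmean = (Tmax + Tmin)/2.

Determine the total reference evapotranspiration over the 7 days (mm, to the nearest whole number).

28 mm

Tmean = (24.6 + 15.1)/2 = 19.85 °C
0.408 Ra = 0.408 × 37.2 = 15.1776 mm/d equivalent
ET₀ = 0.0023 × 15.1776 × (19.85 + 17.8) × √9.5 = 0.0023 × 15.1776 × 37.65 × 3.0822 = 4.0509 mm/d
Over 7 days: 4.0509 × 7 = 28.356 mm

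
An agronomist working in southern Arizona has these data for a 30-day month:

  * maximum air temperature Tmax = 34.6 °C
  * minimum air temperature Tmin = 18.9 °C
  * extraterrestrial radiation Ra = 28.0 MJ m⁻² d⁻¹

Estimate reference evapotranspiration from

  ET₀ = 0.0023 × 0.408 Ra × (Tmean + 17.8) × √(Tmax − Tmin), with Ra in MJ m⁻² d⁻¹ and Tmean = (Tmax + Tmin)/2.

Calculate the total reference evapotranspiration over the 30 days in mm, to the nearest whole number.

Tmean = (34.6 + 18.9)/2 = 26.75 °C
0.408 Ra = 0.408 × 28.0 = 11.4240 mm/d equivalent
ET₀ = 0.0023 × 11.4240 × (26.75 + 17.8) × √15.7 = 0.0023 × 11.4240 × 44.55 × 3.9623 = 4.6381 mm/d
Over 30 days: 4.6381 × 30 = 139.143 mm

139 mm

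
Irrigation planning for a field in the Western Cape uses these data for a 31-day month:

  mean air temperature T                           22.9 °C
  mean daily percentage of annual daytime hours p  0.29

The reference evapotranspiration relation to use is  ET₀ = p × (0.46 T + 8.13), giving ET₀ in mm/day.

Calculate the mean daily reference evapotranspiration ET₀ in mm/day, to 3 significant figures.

ET₀ = 0.29 × (0.46 × 22.9 + 8.13) = 0.29 × 18.664 = 5.4126 mm/d

5.41 mm/day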